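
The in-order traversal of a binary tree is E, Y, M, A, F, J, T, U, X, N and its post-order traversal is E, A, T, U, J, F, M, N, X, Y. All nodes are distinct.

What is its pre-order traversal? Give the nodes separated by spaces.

The last element of post-order is the root; it splits in-order into left and right subtrees.
Root Y: left subtree has 1 node {E}, right has 8 {M, A, F, J, T, U, X, N}.
  Root X: left subtree has 6 nodes {M, A, F, J, T, U}, right has 1 {N}.
    Root M: left subtree has 0 nodes { }, right has 5 {A, F, J, T, U}.
      Root F: left subtree has 1 node {A}, right has 3 {J, T, U}.
        Root J: left subtree has 0 nodes { }, right has 2 {T, U}.
          Root U: left subtree has 1 node {T}, right has 0 { }.

Y E X M F A J U T N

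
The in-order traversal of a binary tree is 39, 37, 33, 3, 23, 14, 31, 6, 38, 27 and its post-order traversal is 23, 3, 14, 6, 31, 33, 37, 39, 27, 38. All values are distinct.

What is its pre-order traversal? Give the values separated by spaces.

38 39 37 33 31 14 3 23 6 27

The last element of post-order is the root; it splits in-order into left and right subtrees.
Root 38: left subtree has 8 nodes {39, 37, 33, 3, 23, 14, 31, 6}, right has 1 {27}.
  Root 39: left subtree has 0 nodes { }, right has 7 {37, 33, 3, 23, 14, 31, 6}.
    Root 37: left subtree has 0 nodes { }, right has 6 {33, 3, 23, 14, 31, 6}.
      Root 33: left subtree has 0 nodes { }, right has 5 {3, 23, 14, 31, 6}.
        Root 31: left subtree has 3 nodes {3, 23, 14}, right has 1 {6}.
          Root 14: left subtree has 2 nodes {3, 23}, right has 0 { }.
            Root 3: left subtree has 0 nodes { }, right has 1 {23}.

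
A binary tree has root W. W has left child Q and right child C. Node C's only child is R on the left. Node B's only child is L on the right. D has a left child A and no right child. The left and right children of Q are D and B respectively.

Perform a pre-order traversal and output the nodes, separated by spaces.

Pre-order visits the node, then its left subtree, then its right subtree.
Visit W.
At W: go left to Q.
  Visit Q.
  At Q: go left to D.
    Visit D.
    At D: go left to A.
      A is a leaf — visit A.
    At D: no right child.
  At Q: go right to B.
    Visit B.
    At B: no left child.
    At B: go right to L.
      L is a leaf — visit L.
At W: go right to C.
  Visit C.
  At C: go left to R.
    R is a leaf — visit R.
  At C: no right child.

W Q D A B L C R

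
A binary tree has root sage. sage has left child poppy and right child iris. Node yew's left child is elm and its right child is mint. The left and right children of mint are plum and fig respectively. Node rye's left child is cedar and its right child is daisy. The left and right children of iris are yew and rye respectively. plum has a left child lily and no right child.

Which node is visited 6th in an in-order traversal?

In-order visits the left subtree, then the node, then the right subtree.
At sage: go left to poppy.
  poppy is a leaf — visit poppy.
Visit sage.
At sage: go right to iris.
  At iris: go left to yew.
    At yew: go left to elm.
      elm is a leaf — visit elm.
    Visit yew.
    At yew: go right to mint.
      At mint: go left to plum.
        At plum: go left to lily.
          lily is a leaf — visit lily.
        Visit plum.
        At plum: no right child.
      Visit mint.
      At mint: go right to fig.
        fig is a leaf — visit fig.
  Visit iris.
  At iris: go right to rye.
    At rye: go left to cedar.
      cedar is a leaf — visit cedar.
    Visit rye.
    At rye: go right to daisy.
      daisy is a leaf — visit daisy.
Full in-order sequence: poppy, sage, elm, yew, lily, plum, mint, fig, iris, cedar, rye, daisy.

plum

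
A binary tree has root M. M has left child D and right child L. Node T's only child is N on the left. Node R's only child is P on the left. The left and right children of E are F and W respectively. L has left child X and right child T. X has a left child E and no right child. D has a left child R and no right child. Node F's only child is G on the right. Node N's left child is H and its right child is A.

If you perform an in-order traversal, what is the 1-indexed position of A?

13

In-order visits the left subtree, then the node, then the right subtree.
At M: go left to D.
  At D: go left to R.
    At R: go left to P.
      P is a leaf — visit P.
    Visit R.
    At R: no right child.
  Visit D.
  At D: no right child.
Visit M.
At M: go right to L.
  At L: go left to X.
    At X: go left to E.
      At E: go left to F.
        At F: no left child.
        Visit F.
        At F: go right to G.
          G is a leaf — visit G.
      Visit E.
      At E: go right to W.
        W is a leaf — visit W.
    Visit X.
    At X: no right child.
  Visit L.
  At L: go right to T.
    At T: go left to N.
      At N: go left to H.
        H is a leaf — visit H.
      Visit N.
      At N: go right to A.
        A is a leaf — visit A.
    Visit T.
    At T: no right child.
Full in-order sequence: P, R, D, M, F, G, E, W, X, L, H, N, A, T.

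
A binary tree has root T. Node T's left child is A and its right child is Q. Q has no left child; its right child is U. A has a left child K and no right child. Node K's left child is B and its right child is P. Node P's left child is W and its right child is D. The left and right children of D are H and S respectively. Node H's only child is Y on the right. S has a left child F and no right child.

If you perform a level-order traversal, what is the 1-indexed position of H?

10

Level-order visits nodes level by level from the root, left to right within each level.
Level 0: T
Level 1: A, Q
Level 2: K, U
Level 3: B, P
Level 4: W, D
Level 5: H, S
Level 6: Y, F
Full level-order sequence: T, A, Q, K, U, B, P, W, D, H, S, Y, F.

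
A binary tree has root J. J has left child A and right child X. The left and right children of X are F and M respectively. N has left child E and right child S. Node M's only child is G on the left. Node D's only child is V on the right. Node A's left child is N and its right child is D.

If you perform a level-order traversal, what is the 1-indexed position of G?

Level-order visits nodes level by level from the root, left to right within each level.
Level 0: J
Level 1: A, X
Level 2: N, D, F, M
Level 3: E, S, V, G
Full level-order sequence: J, A, X, N, D, F, M, E, S, V, G.

11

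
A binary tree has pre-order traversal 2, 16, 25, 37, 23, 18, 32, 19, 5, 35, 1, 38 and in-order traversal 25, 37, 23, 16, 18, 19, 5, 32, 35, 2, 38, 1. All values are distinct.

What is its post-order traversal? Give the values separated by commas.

23, 37, 25, 5, 19, 35, 32, 18, 16, 38, 1, 2

The first element of pre-order is the root; it splits in-order into left and right subtrees.
Root 2: left subtree has 9 nodes {25, 37, 23, 16, 18, 19, 5, 32, 35}, right has 2 {38, 1}.
  Root 16: left subtree has 3 nodes {25, 37, 23}, right has 5 {18, 19, 5, 32, 35}.
    Root 25: left subtree has 0 nodes { }, right has 2 {37, 23}.
      Root 37: left subtree has 0 nodes { }, right has 1 {23}.
    Root 18: left subtree has 0 nodes { }, right has 4 {19, 5, 32, 35}.
      Root 32: left subtree has 2 nodes {19, 5}, right has 1 {35}.
        Root 19: left subtree has 0 nodes { }, right has 1 {5}.
  Root 1: left subtree has 1 node {38}, right has 0 { }.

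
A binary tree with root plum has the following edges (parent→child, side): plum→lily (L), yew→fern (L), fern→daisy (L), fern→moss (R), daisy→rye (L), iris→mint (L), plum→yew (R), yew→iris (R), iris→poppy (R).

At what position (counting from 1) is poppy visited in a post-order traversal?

Post-order visits the left subtree, then the right subtree, then the node.
At plum: go left to lily.
  lily is a leaf — visit lily.
At plum: go right to yew.
  At yew: go left to fern.
    At fern: go left to daisy.
      At daisy: go left to rye.
        rye is a leaf — visit rye.
      At daisy: no right child.
      Visit daisy.
    At fern: go right to moss.
      moss is a leaf — visit moss.
    Visit fern.
  At yew: go right to iris.
    At iris: go left to mint.
      mint is a leaf — visit mint.
    At iris: go right to poppy.
      poppy is a leaf — visit poppy.
    Visit iris.
  Visit yew.
Visit plum.
Full post-order sequence: lily, rye, daisy, moss, fern, mint, poppy, iris, yew, plum.

7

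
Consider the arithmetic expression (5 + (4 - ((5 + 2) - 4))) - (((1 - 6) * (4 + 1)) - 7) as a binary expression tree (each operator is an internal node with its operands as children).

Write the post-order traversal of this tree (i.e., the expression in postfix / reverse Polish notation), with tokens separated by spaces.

5 4 5 2 + 4 - - + 1 6 - 4 1 + * 7 - -

Post-order on an expression tree gives postfix notation: for each operator, emit left operand, right operand, then the operator.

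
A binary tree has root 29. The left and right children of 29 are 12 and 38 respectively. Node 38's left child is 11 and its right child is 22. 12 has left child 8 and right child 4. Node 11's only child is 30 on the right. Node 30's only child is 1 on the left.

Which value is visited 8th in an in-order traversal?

38

In-order visits the left subtree, then the node, then the right subtree.
At 29: go left to 12.
  At 12: go left to 8.
    8 is a leaf — visit 8.
  Visit 12.
  At 12: go right to 4.
    4 is a leaf — visit 4.
Visit 29.
At 29: go right to 38.
  At 38: go left to 11.
    At 11: no left child.
    Visit 11.
    At 11: go right to 30.
      At 30: go left to 1.
        1 is a leaf — visit 1.
      Visit 30.
      At 30: no right child.
  Visit 38.
  At 38: go right to 22.
    22 is a leaf — visit 22.
Full in-order sequence: 8, 12, 4, 29, 11, 1, 30, 38, 22.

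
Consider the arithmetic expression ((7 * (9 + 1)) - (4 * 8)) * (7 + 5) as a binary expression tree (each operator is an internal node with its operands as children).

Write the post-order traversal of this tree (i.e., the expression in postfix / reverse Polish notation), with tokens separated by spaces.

7 9 1 + * 4 8 * - 7 5 + *

Post-order on an expression tree gives postfix notation: for each operator, emit left operand, right operand, then the operator.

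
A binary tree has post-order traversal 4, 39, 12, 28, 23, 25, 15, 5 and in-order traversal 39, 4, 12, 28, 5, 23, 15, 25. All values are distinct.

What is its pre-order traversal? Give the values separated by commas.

5, 28, 12, 39, 4, 15, 23, 25

The last element of post-order is the root; it splits in-order into left and right subtrees.
Root 5: left subtree has 4 nodes {39, 4, 12, 28}, right has 3 {23, 15, 25}.
  Root 28: left subtree has 3 nodes {39, 4, 12}, right has 0 { }.
    Root 12: left subtree has 2 nodes {39, 4}, right has 0 { }.
      Root 39: left subtree has 0 nodes { }, right has 1 {4}.
  Root 15: left subtree has 1 node {23}, right has 1 {25}.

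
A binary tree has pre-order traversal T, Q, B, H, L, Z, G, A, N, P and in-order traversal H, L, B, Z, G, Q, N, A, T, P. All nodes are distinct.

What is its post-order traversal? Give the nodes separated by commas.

The first element of pre-order is the root; it splits in-order into left and right subtrees.
Root T: left subtree has 8 nodes {H, L, B, Z, G, Q, N, A}, right has 1 {P}.
  Root Q: left subtree has 5 nodes {H, L, B, Z, G}, right has 2 {N, A}.
    Root B: left subtree has 2 nodes {H, L}, right has 2 {Z, G}.
      Root H: left subtree has 0 nodes { }, right has 1 {L}.
      Root Z: left subtree has 0 nodes { }, right has 1 {G}.
    Root A: left subtree has 1 node {N}, right has 0 { }.

L, H, G, Z, B, N, A, Q, P, T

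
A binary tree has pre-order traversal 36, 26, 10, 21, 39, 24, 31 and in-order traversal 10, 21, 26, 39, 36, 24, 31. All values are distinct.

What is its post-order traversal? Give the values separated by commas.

21, 10, 39, 26, 31, 24, 36

The first element of pre-order is the root; it splits in-order into left and right subtrees.
Root 36: left subtree has 4 nodes {10, 21, 26, 39}, right has 2 {24, 31}.
  Root 26: left subtree has 2 nodes {10, 21}, right has 1 {39}.
    Root 10: left subtree has 0 nodes { }, right has 1 {21}.
  Root 24: left subtree has 0 nodes { }, right has 1 {31}.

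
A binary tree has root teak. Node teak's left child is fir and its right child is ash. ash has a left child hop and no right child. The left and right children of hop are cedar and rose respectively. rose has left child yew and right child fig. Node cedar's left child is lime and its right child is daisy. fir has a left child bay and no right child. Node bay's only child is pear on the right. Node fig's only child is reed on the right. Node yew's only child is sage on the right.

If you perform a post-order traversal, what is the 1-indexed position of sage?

Post-order visits the left subtree, then the right subtree, then the node.
At teak: go left to fir.
  At fir: go left to bay.
    At bay: no left child.
    At bay: go right to pear.
      pear is a leaf — visit pear.
    Visit bay.
  At fir: no right child.
  Visit fir.
At teak: go right to ash.
  At ash: go left to hop.
    At hop: go left to cedar.
      At cedar: go left to lime.
        lime is a leaf — visit lime.
      At cedar: go right to daisy.
        daisy is a leaf — visit daisy.
      Visit cedar.
    At hop: go right to rose.
      At rose: go left to yew.
        At yew: no left child.
        At yew: go right to sage.
          sage is a leaf — visit sage.
        Visit yew.
      At rose: go right to fig.
        At fig: no left child.
        At fig: go right to reed.
          reed is a leaf — visit reed.
        Visit fig.
      Visit rose.
    Visit hop.
  At ash: no right child.
  Visit ash.
Visit teak.
Full post-order sequence: pear, bay, fir, lime, daisy, cedar, sage, yew, reed, fig, rose, hop, ash, teak.

7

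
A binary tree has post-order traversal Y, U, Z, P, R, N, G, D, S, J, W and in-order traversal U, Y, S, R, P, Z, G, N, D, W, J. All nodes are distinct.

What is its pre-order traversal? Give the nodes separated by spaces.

The last element of post-order is the root; it splits in-order into left and right subtrees.
Root W: left subtree has 9 nodes {U, Y, S, R, P, Z, G, N, D}, right has 1 {J}.
  Root S: left subtree has 2 nodes {U, Y}, right has 6 {R, P, Z, G, N, D}.
    Root U: left subtree has 0 nodes { }, right has 1 {Y}.
    Root D: left subtree has 5 nodes {R, P, Z, G, N}, right has 0 { }.
      Root G: left subtree has 3 nodes {R, P, Z}, right has 1 {N}.
        Root R: left subtree has 0 nodes { }, right has 2 {P, Z}.
          Root P: left subtree has 0 nodes { }, right has 1 {Z}.

W S U Y D G R P Z N J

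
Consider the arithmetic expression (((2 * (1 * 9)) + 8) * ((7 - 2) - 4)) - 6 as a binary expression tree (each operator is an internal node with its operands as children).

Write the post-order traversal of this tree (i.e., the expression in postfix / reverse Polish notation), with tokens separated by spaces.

Post-order on an expression tree gives postfix notation: for each operator, emit left operand, right operand, then the operator.

2 1 9 * * 8 + 7 2 - 4 - * 6 -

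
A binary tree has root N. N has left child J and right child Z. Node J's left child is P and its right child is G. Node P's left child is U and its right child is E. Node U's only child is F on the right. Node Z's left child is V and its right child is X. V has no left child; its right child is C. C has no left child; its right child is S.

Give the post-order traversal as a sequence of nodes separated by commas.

F, U, E, P, G, J, S, C, V, X, Z, N

Post-order visits the left subtree, then the right subtree, then the node.
At N: go left to J.
  At J: go left to P.
    At P: go left to U.
      At U: no left child.
      At U: go right to F.
        F is a leaf — visit F.
      Visit U.
    At P: go right to E.
      E is a leaf — visit E.
    Visit P.
  At J: go right to G.
    G is a leaf — visit G.
  Visit J.
At N: go right to Z.
  At Z: go left to V.
    At V: no left child.
    At V: go right to C.
      At C: no left child.
      At C: go right to S.
        S is a leaf — visit S.
      Visit C.
    Visit V.
  At Z: go right to X.
    X is a leaf — visit X.
  Visit Z.
Visit N.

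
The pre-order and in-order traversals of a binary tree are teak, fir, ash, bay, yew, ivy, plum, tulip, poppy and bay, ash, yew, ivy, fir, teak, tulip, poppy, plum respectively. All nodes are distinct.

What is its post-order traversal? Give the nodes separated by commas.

bay, ivy, yew, ash, fir, poppy, tulip, plum, teak

The first element of pre-order is the root; it splits in-order into left and right subtrees.
Root teak: left subtree has 5 nodes {bay, ash, yew, ivy, fir}, right has 3 {tulip, poppy, plum}.
  Root fir: left subtree has 4 nodes {bay, ash, yew, ivy}, right has 0 { }.
    Root ash: left subtree has 1 node {bay}, right has 2 {yew, ivy}.
      Root yew: left subtree has 0 nodes { }, right has 1 {ivy}.
  Root plum: left subtree has 2 nodes {tulip, poppy}, right has 0 { }.
    Root tulip: left subtree has 0 nodes { }, right has 1 {poppy}.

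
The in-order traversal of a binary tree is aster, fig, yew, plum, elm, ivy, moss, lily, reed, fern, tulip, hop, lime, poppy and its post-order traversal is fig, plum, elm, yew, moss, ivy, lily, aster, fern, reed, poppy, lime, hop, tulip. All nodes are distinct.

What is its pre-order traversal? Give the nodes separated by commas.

The last element of post-order is the root; it splits in-order into left and right subtrees.
Root tulip: left subtree has 10 nodes {aster, fig, yew, plum, elm, ivy, moss, lily, reed, fern}, right has 3 {hop, lime, poppy}.
  Root reed: left subtree has 8 nodes {aster, fig, yew, plum, elm, ivy, moss, lily}, right has 1 {fern}.
    Root aster: left subtree has 0 nodes { }, right has 7 {fig, yew, plum, elm, ivy, moss, lily}.
      Root lily: left subtree has 6 nodes {fig, yew, plum, elm, ivy, moss}, right has 0 { }.
        Root ivy: left subtree has 4 nodes {fig, yew, plum, elm}, right has 1 {moss}.
          Root yew: left subtree has 1 node {fig}, right has 2 {plum, elm}.
            Root elm: left subtree has 1 node {plum}, right has 0 { }.
  Root hop: left subtree has 0 nodes { }, right has 2 {lime, poppy}.
    Root lime: left subtree has 0 nodes { }, right has 1 {poppy}.

tulip, reed, aster, lily, ivy, yew, fig, elm, plum, moss, fern, hop, lime, poppy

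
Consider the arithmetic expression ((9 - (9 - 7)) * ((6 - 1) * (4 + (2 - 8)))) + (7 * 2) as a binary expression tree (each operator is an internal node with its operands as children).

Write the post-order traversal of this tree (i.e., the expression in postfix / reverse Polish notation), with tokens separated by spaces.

Post-order on an expression tree gives postfix notation: for each operator, emit left operand, right operand, then the operator.

9 9 7 - - 6 1 - 4 2 8 - + * * 7 2 * +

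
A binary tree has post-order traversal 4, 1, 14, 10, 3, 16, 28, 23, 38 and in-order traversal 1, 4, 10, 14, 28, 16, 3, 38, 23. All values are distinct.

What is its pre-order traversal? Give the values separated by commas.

38, 28, 10, 1, 4, 14, 16, 3, 23

The last element of post-order is the root; it splits in-order into left and right subtrees.
Root 38: left subtree has 7 nodes {1, 4, 10, 14, 28, 16, 3}, right has 1 {23}.
  Root 28: left subtree has 4 nodes {1, 4, 10, 14}, right has 2 {16, 3}.
    Root 10: left subtree has 2 nodes {1, 4}, right has 1 {14}.
      Root 1: left subtree has 0 nodes { }, right has 1 {4}.
    Root 16: left subtree has 0 nodes { }, right has 1 {3}.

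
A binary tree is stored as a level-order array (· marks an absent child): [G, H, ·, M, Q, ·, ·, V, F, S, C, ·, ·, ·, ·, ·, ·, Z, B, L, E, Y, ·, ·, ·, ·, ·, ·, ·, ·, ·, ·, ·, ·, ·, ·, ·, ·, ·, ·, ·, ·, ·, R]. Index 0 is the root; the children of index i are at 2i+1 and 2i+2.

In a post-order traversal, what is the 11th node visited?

Post-order visits the left subtree, then the right subtree, then the node.
At G: go left to H.
  At H: go left to M.
    At M: go left to V.
      V is a leaf — visit V.
    At M: go right to F.
      At F: go left to Z.
        Z is a leaf — visit Z.
      At F: go right to B.
        B is a leaf — visit B.
      Visit F.
    Visit M.
  At H: go right to Q.
    At Q: go left to S.
      At S: go left to L.
        L is a leaf — visit L.
      At S: go right to E.
        E is a leaf — visit E.
      Visit S.
    At Q: go right to C.
      At C: go left to Y.
        At Y: go left to R.
          R is a leaf — visit R.
        At Y: no right child.
        Visit Y.
      At C: no right child.
      Visit C.
    Visit Q.
  Visit H.
At G: no right child.
Visit G.
Full post-order sequence: V, Z, B, F, M, L, E, S, R, Y, C, Q, H, G.

C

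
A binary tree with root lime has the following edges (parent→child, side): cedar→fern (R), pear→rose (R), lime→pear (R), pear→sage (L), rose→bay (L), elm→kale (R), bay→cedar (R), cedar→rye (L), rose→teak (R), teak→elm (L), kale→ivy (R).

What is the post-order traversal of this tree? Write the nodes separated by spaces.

Post-order visits the left subtree, then the right subtree, then the node.
At lime: no left child.
At lime: go right to pear.
  At pear: go left to sage.
    sage is a leaf — visit sage.
  At pear: go right to rose.
    At rose: go left to bay.
      At bay: no left child.
      At bay: go right to cedar.
        At cedar: go left to rye.
          rye is a leaf — visit rye.
        At cedar: go right to fern.
          fern is a leaf — visit fern.
        Visit cedar.
      Visit bay.
    At rose: go right to teak.
      At teak: go left to elm.
        At elm: no left child.
        At elm: go right to kale.
          At kale: no left child.
          At kale: go right to ivy.
            ivy is a leaf — visit ivy.
          Visit kale.
        Visit elm.
      At teak: no right child.
      Visit teak.
    Visit rose.
  Visit pear.
Visit lime.

sage rye fern cedar bay ivy kale elm teak rose pear lime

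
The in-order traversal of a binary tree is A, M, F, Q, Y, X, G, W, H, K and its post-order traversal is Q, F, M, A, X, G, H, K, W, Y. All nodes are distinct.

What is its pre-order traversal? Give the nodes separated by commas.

Y, A, M, F, Q, W, G, X, K, H

The last element of post-order is the root; it splits in-order into left and right subtrees.
Root Y: left subtree has 4 nodes {A, M, F, Q}, right has 5 {X, G, W, H, K}.
  Root A: left subtree has 0 nodes { }, right has 3 {M, F, Q}.
    Root M: left subtree has 0 nodes { }, right has 2 {F, Q}.
      Root F: left subtree has 0 nodes { }, right has 1 {Q}.
  Root W: left subtree has 2 nodes {X, G}, right has 2 {H, K}.
    Root G: left subtree has 1 node {X}, right has 0 { }.
    Root K: left subtree has 1 node {H}, right has 0 { }.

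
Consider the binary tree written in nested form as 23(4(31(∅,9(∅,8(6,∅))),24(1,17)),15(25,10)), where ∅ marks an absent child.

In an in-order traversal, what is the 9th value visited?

In-order visits the left subtree, then the node, then the right subtree.
At 23: go left to 4.
  At 4: go left to 31.
    At 31: no left child.
    Visit 31.
    At 31: go right to 9.
      At 9: no left child.
      Visit 9.
      At 9: go right to 8.
        At 8: go left to 6.
          6 is a leaf — visit 6.
        Visit 8.
        At 8: no right child.
  Visit 4.
  At 4: go right to 24.
    At 24: go left to 1.
      1 is a leaf — visit 1.
    Visit 24.
    At 24: go right to 17.
      17 is a leaf — visit 17.
Visit 23.
At 23: go right to 15.
  At 15: go left to 25.
    25 is a leaf — visit 25.
  Visit 15.
  At 15: go right to 10.
    10 is a leaf — visit 10.
Full in-order sequence: 31, 9, 6, 8, 4, 1, 24, 17, 23, 25, 15, 10.

23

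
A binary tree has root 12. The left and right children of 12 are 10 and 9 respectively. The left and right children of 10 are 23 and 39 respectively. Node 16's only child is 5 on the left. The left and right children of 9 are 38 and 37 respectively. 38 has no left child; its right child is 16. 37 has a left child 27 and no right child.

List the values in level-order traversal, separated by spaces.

Level-order visits nodes level by level from the root, left to right within each level.
Level 0: 12
Level 1: 10, 9
Level 2: 23, 39, 38, 37
Level 3: 16, 27
Level 4: 5

12 10 9 23 39 38 37 16 27 5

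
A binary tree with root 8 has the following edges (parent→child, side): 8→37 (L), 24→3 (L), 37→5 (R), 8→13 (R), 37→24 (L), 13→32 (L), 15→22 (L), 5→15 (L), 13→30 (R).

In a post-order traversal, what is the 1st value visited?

3

Post-order visits the left subtree, then the right subtree, then the node.
At 8: go left to 37.
  At 37: go left to 24.
    At 24: go left to 3.
      3 is a leaf — visit 3.
    At 24: no right child.
    Visit 24.
  At 37: go right to 5.
    At 5: go left to 15.
      At 15: go left to 22.
        22 is a leaf — visit 22.
      At 15: no right child.
      Visit 15.
    At 5: no right child.
    Visit 5.
  Visit 37.
At 8: go right to 13.
  At 13: go left to 32.
    32 is a leaf — visit 32.
  At 13: go right to 30.
    30 is a leaf — visit 30.
  Visit 13.
Visit 8.
Full post-order sequence: 3, 24, 22, 15, 5, 37, 32, 30, 13, 8.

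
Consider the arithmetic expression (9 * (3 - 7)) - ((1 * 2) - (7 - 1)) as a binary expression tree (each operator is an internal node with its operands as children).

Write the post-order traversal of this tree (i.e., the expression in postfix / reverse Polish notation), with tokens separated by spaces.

9 3 7 - * 1 2 * 7 1 - - -

Post-order on an expression tree gives postfix notation: for each operator, emit left operand, right operand, then the operator.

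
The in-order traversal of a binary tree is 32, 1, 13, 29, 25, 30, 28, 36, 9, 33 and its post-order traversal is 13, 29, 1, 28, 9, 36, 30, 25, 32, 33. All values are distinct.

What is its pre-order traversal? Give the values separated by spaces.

The last element of post-order is the root; it splits in-order into left and right subtrees.
Root 33: left subtree has 9 nodes {32, 1, 13, 29, 25, 30, 28, 36, 9}, right has 0 { }.
  Root 32: left subtree has 0 nodes { }, right has 8 {1, 13, 29, 25, 30, 28, 36, 9}.
    Root 25: left subtree has 3 nodes {1, 13, 29}, right has 4 {30, 28, 36, 9}.
      Root 1: left subtree has 0 nodes { }, right has 2 {13, 29}.
        Root 29: left subtree has 1 node {13}, right has 0 { }.
      Root 30: left subtree has 0 nodes { }, right has 3 {28, 36, 9}.
        Root 36: left subtree has 1 node {28}, right has 1 {9}.

33 32 25 1 29 13 30 36 28 9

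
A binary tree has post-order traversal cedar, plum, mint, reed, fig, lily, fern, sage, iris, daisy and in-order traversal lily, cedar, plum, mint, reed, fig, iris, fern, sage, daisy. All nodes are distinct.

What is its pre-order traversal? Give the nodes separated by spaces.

daisy iris lily fig reed mint plum cedar sage fern

The last element of post-order is the root; it splits in-order into left and right subtrees.
Root daisy: left subtree has 9 nodes {lily, cedar, plum, mint, reed, fig, iris, fern, sage}, right has 0 { }.
  Root iris: left subtree has 6 nodes {lily, cedar, plum, mint, reed, fig}, right has 2 {fern, sage}.
    Root lily: left subtree has 0 nodes { }, right has 5 {cedar, plum, mint, reed, fig}.
      Root fig: left subtree has 4 nodes {cedar, plum, mint, reed}, right has 0 { }.
        Root reed: left subtree has 3 nodes {cedar, plum, mint}, right has 0 { }.
          Root mint: left subtree has 2 nodes {cedar, plum}, right has 0 { }.
            Root plum: left subtree has 1 node {cedar}, right has 0 { }.
    Root sage: left subtree has 1 node {fern}, right has 0 { }.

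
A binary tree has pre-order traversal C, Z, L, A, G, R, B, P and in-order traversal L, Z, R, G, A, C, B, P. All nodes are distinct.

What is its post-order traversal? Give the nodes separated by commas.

The first element of pre-order is the root; it splits in-order into left and right subtrees.
Root C: left subtree has 5 nodes {L, Z, R, G, A}, right has 2 {B, P}.
  Root Z: left subtree has 1 node {L}, right has 3 {R, G, A}.
    Root A: left subtree has 2 nodes {R, G}, right has 0 { }.
      Root G: left subtree has 1 node {R}, right has 0 { }.
  Root B: left subtree has 0 nodes { }, right has 1 {P}.

L, R, G, A, Z, P, B, C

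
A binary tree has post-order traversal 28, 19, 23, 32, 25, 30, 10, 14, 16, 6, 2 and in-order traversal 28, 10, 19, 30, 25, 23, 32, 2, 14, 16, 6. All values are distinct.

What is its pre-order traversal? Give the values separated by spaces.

The last element of post-order is the root; it splits in-order into left and right subtrees.
Root 2: left subtree has 7 nodes {28, 10, 19, 30, 25, 23, 32}, right has 3 {14, 16, 6}.
  Root 10: left subtree has 1 node {28}, right has 5 {19, 30, 25, 23, 32}.
    Root 30: left subtree has 1 node {19}, right has 3 {25, 23, 32}.
      Root 25: left subtree has 0 nodes { }, right has 2 {23, 32}.
        Root 32: left subtree has 1 node {23}, right has 0 { }.
  Root 6: left subtree has 2 nodes {14, 16}, right has 0 { }.
    Root 16: left subtree has 1 node {14}, right has 0 { }.

2 10 28 30 19 25 32 23 6 16 14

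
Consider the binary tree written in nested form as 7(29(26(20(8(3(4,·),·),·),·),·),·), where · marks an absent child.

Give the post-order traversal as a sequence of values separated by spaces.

4 3 8 20 26 29 7

Post-order visits the left subtree, then the right subtree, then the node.
At 7: go left to 29.
  At 29: go left to 26.
    At 26: go left to 20.
      At 20: go left to 8.
        At 8: go left to 3.
          At 3: go left to 4.
            4 is a leaf — visit 4.
          At 3: no right child.
          Visit 3.
        At 8: no right child.
        Visit 8.
      At 20: no right child.
      Visit 20.
    At 26: no right child.
    Visit 26.
  At 29: no right child.
  Visit 29.
At 7: no right child.
Visit 7.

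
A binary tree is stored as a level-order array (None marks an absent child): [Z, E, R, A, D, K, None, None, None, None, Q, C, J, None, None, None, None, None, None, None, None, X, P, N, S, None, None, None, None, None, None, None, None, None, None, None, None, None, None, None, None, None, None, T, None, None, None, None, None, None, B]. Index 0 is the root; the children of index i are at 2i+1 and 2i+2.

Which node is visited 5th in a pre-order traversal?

Pre-order visits the node, then its left subtree, then its right subtree.
Visit Z.
At Z: go left to E.
  Visit E.
  At E: go left to A.
    A is a leaf — visit A.
  At E: go right to D.
    Visit D.
    At D: no left child.
    At D: go right to Q.
      Visit Q.
      At Q: go left to X.
        Visit X.
        At X: go left to T.
          T is a leaf — visit T.
        At X: no right child.
      At Q: go right to P.
        P is a leaf — visit P.
At Z: go right to R.
  Visit R.
  At R: go left to K.
    Visit K.
    At K: go left to C.
      Visit C.
      At C: go left to N.
        N is a leaf — visit N.
      At C: go right to S.
        Visit S.
        At S: no left child.
        At S: go right to B.
          B is a leaf — visit B.
    At K: go right to J.
      J is a leaf — visit J.
  At R: no right child.
Full pre-order sequence: Z, E, A, D, Q, X, T, P, R, K, C, N, S, B, J.

Q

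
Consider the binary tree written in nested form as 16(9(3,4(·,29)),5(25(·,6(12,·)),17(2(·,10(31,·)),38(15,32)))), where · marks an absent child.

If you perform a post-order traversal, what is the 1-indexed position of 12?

Post-order visits the left subtree, then the right subtree, then the node.
At 16: go left to 9.
  At 9: go left to 3.
    3 is a leaf — visit 3.
  At 9: go right to 4.
    At 4: no left child.
    At 4: go right to 29.
      29 is a leaf — visit 29.
    Visit 4.
  Visit 9.
At 16: go right to 5.
  At 5: go left to 25.
    At 25: no left child.
    At 25: go right to 6.
      At 6: go left to 12.
        12 is a leaf — visit 12.
      At 6: no right child.
      Visit 6.
    Visit 25.
  At 5: go right to 17.
    At 17: go left to 2.
      At 2: no left child.
      At 2: go right to 10.
        At 10: go left to 31.
          31 is a leaf — visit 31.
        At 10: no right child.
        Visit 10.
      Visit 2.
    At 17: go right to 38.
      At 38: go left to 15.
        15 is a leaf — visit 15.
      At 38: go right to 32.
        32 is a leaf — visit 32.
      Visit 38.
    Visit 17.
  Visit 5.
Visit 16.
Full post-order sequence: 3, 29, 4, 9, 12, 6, 25, 31, 10, 2, 15, 32, 38, 17, 5, 16.

5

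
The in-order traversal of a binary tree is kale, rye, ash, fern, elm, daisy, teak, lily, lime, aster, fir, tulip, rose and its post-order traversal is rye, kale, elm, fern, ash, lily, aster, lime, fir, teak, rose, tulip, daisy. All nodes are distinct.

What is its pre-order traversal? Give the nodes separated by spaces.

daisy ash kale rye fern elm tulip teak fir lime lily aster rose

The last element of post-order is the root; it splits in-order into left and right subtrees.
Root daisy: left subtree has 5 nodes {kale, rye, ash, fern, elm}, right has 7 {teak, lily, lime, aster, fir, tulip, rose}.
  Root ash: left subtree has 2 nodes {kale, rye}, right has 2 {fern, elm}.
    Root kale: left subtree has 0 nodes { }, right has 1 {rye}.
    Root fern: left subtree has 0 nodes { }, right has 1 {elm}.
  Root tulip: left subtree has 5 nodes {teak, lily, lime, aster, fir}, right has 1 {rose}.
    Root teak: left subtree has 0 nodes { }, right has 4 {lily, lime, aster, fir}.
      Root fir: left subtree has 3 nodes {lily, lime, aster}, right has 0 { }.
        Root lime: left subtree has 1 node {lily}, right has 1 {aster}.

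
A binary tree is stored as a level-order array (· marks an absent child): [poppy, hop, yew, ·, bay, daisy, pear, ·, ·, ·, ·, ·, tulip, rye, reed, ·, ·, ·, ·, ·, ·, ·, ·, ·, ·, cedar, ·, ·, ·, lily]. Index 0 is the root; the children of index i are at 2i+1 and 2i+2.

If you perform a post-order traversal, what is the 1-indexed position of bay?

1

Post-order visits the left subtree, then the right subtree, then the node.
At poppy: go left to hop.
  At hop: no left child.
  At hop: go right to bay.
    bay is a leaf — visit bay.
  Visit hop.
At poppy: go right to yew.
  At yew: go left to daisy.
    At daisy: no left child.
    At daisy: go right to tulip.
      At tulip: go left to cedar.
        cedar is a leaf — visit cedar.
      At tulip: no right child.
      Visit tulip.
    Visit daisy.
  At yew: go right to pear.
    At pear: go left to rye.
      rye is a leaf — visit rye.
    At pear: go right to reed.
      At reed: go left to lily.
        lily is a leaf — visit lily.
      At reed: no right child.
      Visit reed.
    Visit pear.
  Visit yew.
Visit poppy.
Full post-order sequence: bay, hop, cedar, tulip, daisy, rye, lily, reed, pear, yew, poppy.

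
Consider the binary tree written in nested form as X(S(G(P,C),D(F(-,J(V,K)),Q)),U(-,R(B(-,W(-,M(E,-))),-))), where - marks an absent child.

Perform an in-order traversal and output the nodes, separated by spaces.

In-order visits the left subtree, then the node, then the right subtree.
At X: go left to S.
  At S: go left to G.
    At G: go left to P.
      P is a leaf — visit P.
    Visit G.
    At G: go right to C.
      C is a leaf — visit C.
  Visit S.
  At S: go right to D.
    At D: go left to F.
      At F: no left child.
      Visit F.
      At F: go right to J.
        At J: go left to V.
          V is a leaf — visit V.
        Visit J.
        At J: go right to K.
          K is a leaf — visit K.
    Visit D.
    At D: go right to Q.
      Q is a leaf — visit Q.
Visit X.
At X: go right to U.
  At U: no left child.
  Visit U.
  At U: go right to R.
    At R: go left to B.
      At B: no left child.
      Visit B.
      At B: go right to W.
        At W: no left child.
        Visit W.
        At W: go right to M.
          At M: go left to E.
            E is a leaf — visit E.
          Visit M.
          At M: no right child.
    Visit R.
    At R: no right child.

P G C S F V J K D Q X U B W E M R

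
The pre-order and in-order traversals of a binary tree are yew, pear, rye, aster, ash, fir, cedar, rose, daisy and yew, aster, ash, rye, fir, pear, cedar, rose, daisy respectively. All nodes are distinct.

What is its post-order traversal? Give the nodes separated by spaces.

The first element of pre-order is the root; it splits in-order into left and right subtrees.
Root yew: left subtree has 0 nodes { }, right has 8 {aster, ash, rye, fir, pear, cedar, rose, daisy}.
  Root pear: left subtree has 4 nodes {aster, ash, rye, fir}, right has 3 {cedar, rose, daisy}.
    Root rye: left subtree has 2 nodes {aster, ash}, right has 1 {fir}.
      Root aster: left subtree has 0 nodes { }, right has 1 {ash}.
    Root cedar: left subtree has 0 nodes { }, right has 2 {rose, daisy}.
      Root rose: left subtree has 0 nodes { }, right has 1 {daisy}.

ash aster fir rye daisy rose cedar pear yew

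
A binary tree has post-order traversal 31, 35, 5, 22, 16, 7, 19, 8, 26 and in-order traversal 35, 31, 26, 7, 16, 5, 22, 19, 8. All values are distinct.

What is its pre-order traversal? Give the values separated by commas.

26, 35, 31, 8, 19, 7, 16, 22, 5

The last element of post-order is the root; it splits in-order into left and right subtrees.
Root 26: left subtree has 2 nodes {35, 31}, right has 6 {7, 16, 5, 22, 19, 8}.
  Root 35: left subtree has 0 nodes { }, right has 1 {31}.
  Root 8: left subtree has 5 nodes {7, 16, 5, 22, 19}, right has 0 { }.
    Root 19: left subtree has 4 nodes {7, 16, 5, 22}, right has 0 { }.
      Root 7: left subtree has 0 nodes { }, right has 3 {16, 5, 22}.
        Root 16: left subtree has 0 nodes { }, right has 2 {5, 22}.
          Root 22: left subtree has 1 node {5}, right has 0 { }.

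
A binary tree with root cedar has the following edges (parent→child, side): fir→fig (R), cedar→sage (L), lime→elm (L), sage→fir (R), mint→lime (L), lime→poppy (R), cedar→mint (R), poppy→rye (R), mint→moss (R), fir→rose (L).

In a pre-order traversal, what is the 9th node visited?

Pre-order visits the node, then its left subtree, then its right subtree.
Visit cedar.
At cedar: go left to sage.
  Visit sage.
  At sage: no left child.
  At sage: go right to fir.
    Visit fir.
    At fir: go left to rose.
      rose is a leaf — visit rose.
    At fir: go right to fig.
      fig is a leaf — visit fig.
At cedar: go right to mint.
  Visit mint.
  At mint: go left to lime.
    Visit lime.
    At lime: go left to elm.
      elm is a leaf — visit elm.
    At lime: go right to poppy.
      Visit poppy.
      At poppy: no left child.
      At poppy: go right to rye.
        rye is a leaf — visit rye.
  At mint: go right to moss.
    moss is a leaf — visit moss.
Full pre-order sequence: cedar, sage, fir, rose, fig, mint, lime, elm, poppy, rye, moss.

poppy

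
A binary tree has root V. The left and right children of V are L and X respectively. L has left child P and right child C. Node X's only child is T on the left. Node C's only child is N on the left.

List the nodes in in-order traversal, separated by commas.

P, L, N, C, V, T, X

In-order visits the left subtree, then the node, then the right subtree.
At V: go left to L.
  At L: go left to P.
    P is a leaf — visit P.
  Visit L.
  At L: go right to C.
    At C: go left to N.
      N is a leaf — visit N.
    Visit C.
    At C: no right child.
Visit V.
At V: go right to X.
  At X: go left to T.
    T is a leaf — visit T.
  Visit X.
  At X: no right child.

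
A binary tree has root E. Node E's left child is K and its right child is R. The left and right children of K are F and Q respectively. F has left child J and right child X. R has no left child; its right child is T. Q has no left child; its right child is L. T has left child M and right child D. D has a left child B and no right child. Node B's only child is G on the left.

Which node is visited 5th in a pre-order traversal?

X

Pre-order visits the node, then its left subtree, then its right subtree.
Visit E.
At E: go left to K.
  Visit K.
  At K: go left to F.
    Visit F.
    At F: go left to J.
      J is a leaf — visit J.
    At F: go right to X.
      X is a leaf — visit X.
  At K: go right to Q.
    Visit Q.
    At Q: no left child.
    At Q: go right to L.
      L is a leaf — visit L.
At E: go right to R.
  Visit R.
  At R: no left child.
  At R: go right to T.
    Visit T.
    At T: go left to M.
      M is a leaf — visit M.
    At T: go right to D.
      Visit D.
      At D: go left to B.
        Visit B.
        At B: go left to G.
          G is a leaf — visit G.
        At B: no right child.
      At D: no right child.
Full pre-order sequence: E, K, F, J, X, Q, L, R, T, M, D, B, G.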